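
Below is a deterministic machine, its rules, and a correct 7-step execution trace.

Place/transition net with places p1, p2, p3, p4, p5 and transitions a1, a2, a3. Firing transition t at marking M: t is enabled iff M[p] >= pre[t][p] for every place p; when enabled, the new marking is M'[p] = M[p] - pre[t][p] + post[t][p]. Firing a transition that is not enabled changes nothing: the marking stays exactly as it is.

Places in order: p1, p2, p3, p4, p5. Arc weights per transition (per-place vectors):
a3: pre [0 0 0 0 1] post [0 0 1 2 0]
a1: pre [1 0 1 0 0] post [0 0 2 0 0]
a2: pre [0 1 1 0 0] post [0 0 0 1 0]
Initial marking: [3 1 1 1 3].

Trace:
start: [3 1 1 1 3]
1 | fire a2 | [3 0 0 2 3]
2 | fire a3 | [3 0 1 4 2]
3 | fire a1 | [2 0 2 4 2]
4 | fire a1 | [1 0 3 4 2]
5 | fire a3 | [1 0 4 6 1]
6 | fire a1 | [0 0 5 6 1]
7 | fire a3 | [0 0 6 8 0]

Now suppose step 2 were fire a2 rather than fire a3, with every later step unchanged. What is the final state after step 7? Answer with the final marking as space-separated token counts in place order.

(re-executing from step 2 with the substitution; state before step 2: [3 0 0 2 3])
2 | fire a2 | [3 0 0 2 3]
3 | fire a1 | [3 0 0 2 3]
4 | fire a1 | [3 0 0 2 3]
5 | fire a3 | [3 0 1 4 2]
6 | fire a1 | [2 0 2 4 2]
7 | fire a3 | [2 0 3 6 1]

2 0 3 6 1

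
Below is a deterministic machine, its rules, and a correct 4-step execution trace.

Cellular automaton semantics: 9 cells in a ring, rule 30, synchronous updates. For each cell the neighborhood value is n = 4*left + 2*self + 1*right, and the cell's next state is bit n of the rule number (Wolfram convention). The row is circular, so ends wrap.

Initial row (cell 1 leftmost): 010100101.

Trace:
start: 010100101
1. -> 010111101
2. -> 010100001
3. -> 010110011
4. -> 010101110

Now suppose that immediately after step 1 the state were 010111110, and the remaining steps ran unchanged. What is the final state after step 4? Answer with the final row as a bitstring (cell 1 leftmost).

101101110

state after step 1 := 010111110
2. -> 110100001
3. -> 000110011
4. -> 101101110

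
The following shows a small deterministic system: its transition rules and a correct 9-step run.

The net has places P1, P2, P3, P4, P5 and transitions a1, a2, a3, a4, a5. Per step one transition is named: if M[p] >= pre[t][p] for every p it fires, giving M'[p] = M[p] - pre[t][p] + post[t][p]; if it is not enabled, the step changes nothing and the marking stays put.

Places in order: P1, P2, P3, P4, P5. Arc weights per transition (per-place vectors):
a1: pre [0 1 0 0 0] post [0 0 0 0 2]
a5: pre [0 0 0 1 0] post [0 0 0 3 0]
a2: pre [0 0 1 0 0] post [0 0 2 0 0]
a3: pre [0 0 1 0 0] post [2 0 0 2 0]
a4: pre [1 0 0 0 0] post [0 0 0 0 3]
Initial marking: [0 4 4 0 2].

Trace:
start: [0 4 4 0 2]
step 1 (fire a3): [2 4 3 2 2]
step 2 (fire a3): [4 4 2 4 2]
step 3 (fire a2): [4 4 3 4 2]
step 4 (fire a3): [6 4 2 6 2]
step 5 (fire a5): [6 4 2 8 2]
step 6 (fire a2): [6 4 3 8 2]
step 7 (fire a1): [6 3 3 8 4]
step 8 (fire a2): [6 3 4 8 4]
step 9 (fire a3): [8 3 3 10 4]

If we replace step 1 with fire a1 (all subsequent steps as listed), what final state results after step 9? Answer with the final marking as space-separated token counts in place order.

6 2 4 8 6

(re-executing from step 1 with the substitution; state before step 1: [0 4 4 0 2])
step 1 (fire a1): [0 3 4 0 4]
step 2 (fire a3): [2 3 3 2 4]
step 3 (fire a2): [2 3 4 2 4]
step 4 (fire a3): [4 3 3 4 4]
step 5 (fire a5): [4 3 3 6 4]
step 6 (fire a2): [4 3 4 6 4]
step 7 (fire a1): [4 2 4 6 6]
step 8 (fire a2): [4 2 5 6 6]
step 9 (fire a3): [6 2 4 8 6]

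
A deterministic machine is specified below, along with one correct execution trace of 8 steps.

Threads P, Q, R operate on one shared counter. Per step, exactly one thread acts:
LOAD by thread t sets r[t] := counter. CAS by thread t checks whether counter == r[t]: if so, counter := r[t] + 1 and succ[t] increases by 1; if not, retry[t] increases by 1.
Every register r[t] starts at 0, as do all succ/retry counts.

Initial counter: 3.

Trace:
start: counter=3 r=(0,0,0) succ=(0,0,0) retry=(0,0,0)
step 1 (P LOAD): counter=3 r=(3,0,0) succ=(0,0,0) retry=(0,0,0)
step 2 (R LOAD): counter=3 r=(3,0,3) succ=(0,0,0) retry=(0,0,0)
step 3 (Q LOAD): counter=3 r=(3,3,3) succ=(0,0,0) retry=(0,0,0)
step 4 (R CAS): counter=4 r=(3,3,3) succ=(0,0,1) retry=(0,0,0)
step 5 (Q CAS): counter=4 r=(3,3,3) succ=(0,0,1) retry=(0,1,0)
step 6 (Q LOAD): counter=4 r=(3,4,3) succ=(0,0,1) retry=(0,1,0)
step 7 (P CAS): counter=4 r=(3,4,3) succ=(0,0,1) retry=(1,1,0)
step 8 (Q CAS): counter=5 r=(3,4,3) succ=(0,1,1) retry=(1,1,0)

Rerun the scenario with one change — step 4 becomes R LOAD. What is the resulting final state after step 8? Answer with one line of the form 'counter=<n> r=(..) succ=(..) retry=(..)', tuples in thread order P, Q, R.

(re-executing from step 4 with the substitution; state before step 4: counter=3 r=(3,3,3) succ=(0,0,0) retry=(0,0,0))
step 4 (R LOAD): counter=3 r=(3,3,3) succ=(0,0,0) retry=(0,0,0)
step 5 (Q CAS): counter=4 r=(3,3,3) succ=(0,1,0) retry=(0,0,0)
step 6 (Q LOAD): counter=4 r=(3,4,3) succ=(0,1,0) retry=(0,0,0)
step 7 (P CAS): counter=4 r=(3,4,3) succ=(0,1,0) retry=(1,0,0)
step 8 (Q CAS): counter=5 r=(3,4,3) succ=(0,2,0) retry=(1,0,0)

counter=5 r=(3,4,3) succ=(0,2,0) retry=(1,0,0)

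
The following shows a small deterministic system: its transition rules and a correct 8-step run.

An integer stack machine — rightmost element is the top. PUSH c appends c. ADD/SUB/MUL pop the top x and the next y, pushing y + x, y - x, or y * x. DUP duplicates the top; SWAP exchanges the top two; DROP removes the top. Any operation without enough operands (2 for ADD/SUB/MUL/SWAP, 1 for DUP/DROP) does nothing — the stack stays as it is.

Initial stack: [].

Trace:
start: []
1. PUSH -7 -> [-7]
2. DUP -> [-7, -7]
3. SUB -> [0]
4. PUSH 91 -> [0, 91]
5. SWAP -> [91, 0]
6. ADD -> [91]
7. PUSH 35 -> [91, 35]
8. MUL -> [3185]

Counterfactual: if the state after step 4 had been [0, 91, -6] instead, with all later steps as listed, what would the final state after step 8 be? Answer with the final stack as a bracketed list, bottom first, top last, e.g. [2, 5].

[0, 2975]

state after step 4 := [0, 91, -6]
5. SWAP -> [0, -6, 91]
6. ADD -> [0, 85]
7. PUSH 35 -> [0, 85, 35]
8. MUL -> [0, 2975]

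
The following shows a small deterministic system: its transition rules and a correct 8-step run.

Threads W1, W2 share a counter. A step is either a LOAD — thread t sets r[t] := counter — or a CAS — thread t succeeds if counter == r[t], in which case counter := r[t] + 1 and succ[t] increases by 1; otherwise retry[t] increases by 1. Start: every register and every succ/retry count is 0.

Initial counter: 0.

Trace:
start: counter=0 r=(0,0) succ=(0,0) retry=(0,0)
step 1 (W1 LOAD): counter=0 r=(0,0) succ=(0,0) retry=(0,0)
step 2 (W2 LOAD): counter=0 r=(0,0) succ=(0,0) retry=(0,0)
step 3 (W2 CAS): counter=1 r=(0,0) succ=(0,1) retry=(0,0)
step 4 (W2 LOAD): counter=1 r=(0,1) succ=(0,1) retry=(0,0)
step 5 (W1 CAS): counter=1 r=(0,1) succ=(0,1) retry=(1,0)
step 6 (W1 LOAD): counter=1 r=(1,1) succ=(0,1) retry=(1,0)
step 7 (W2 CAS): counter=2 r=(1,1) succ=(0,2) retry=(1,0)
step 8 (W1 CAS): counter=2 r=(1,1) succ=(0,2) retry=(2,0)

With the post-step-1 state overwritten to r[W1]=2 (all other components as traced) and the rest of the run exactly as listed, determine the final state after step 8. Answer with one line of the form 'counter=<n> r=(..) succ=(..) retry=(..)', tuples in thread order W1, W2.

state after step 1 := counter=0 r=(2,0) succ=(0,0) retry=(0,0)
step 2 (W2 LOAD): counter=0 r=(2,0) succ=(0,0) retry=(0,0)
step 3 (W2 CAS): counter=1 r=(2,0) succ=(0,1) retry=(0,0)
step 4 (W2 LOAD): counter=1 r=(2,1) succ=(0,1) retry=(0,0)
step 5 (W1 CAS): counter=1 r=(2,1) succ=(0,1) retry=(1,0)
step 6 (W1 LOAD): counter=1 r=(1,1) succ=(0,1) retry=(1,0)
step 7 (W2 CAS): counter=2 r=(1,1) succ=(0,2) retry=(1,0)
step 8 (W1 CAS): counter=2 r=(1,1) succ=(0,2) retry=(2,0)

counter=2 r=(1,1) succ=(0,2) retry=(2,0)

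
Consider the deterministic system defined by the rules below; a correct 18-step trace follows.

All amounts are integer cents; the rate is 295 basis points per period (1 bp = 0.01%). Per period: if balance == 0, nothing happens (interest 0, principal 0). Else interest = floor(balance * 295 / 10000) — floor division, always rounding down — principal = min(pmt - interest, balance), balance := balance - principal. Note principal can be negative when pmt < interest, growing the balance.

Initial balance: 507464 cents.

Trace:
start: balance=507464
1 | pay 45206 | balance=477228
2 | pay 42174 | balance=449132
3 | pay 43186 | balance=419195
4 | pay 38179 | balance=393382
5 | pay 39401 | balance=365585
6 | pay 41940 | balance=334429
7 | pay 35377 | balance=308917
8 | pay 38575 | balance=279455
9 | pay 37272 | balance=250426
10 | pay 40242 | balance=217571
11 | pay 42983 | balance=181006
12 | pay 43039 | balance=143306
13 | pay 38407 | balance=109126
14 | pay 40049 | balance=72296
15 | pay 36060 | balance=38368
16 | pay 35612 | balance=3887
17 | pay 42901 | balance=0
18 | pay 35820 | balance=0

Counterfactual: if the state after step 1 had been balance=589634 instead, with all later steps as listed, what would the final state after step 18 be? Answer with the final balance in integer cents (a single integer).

108395

state after step 1 := balance=589634
2 | pay 42174 | balance=564854
3 | pay 43186 | balance=538331
4 | pay 38179 | balance=516032
5 | pay 39401 | balance=491853
6 | pay 41940 | balance=464422
7 | pay 35377 | balance=442745
8 | pay 38575 | balance=417230
9 | pay 37272 | balance=392266
10 | pay 40242 | balance=363595
11 | pay 42983 | balance=331338
12 | pay 43039 | balance=298073
13 | pay 38407 | balance=268459
14 | pay 40049 | balance=236329
15 | pay 36060 | balance=207240
16 | pay 35612 | balance=177741
17 | pay 42901 | balance=140083
18 | pay 35820 | balance=108395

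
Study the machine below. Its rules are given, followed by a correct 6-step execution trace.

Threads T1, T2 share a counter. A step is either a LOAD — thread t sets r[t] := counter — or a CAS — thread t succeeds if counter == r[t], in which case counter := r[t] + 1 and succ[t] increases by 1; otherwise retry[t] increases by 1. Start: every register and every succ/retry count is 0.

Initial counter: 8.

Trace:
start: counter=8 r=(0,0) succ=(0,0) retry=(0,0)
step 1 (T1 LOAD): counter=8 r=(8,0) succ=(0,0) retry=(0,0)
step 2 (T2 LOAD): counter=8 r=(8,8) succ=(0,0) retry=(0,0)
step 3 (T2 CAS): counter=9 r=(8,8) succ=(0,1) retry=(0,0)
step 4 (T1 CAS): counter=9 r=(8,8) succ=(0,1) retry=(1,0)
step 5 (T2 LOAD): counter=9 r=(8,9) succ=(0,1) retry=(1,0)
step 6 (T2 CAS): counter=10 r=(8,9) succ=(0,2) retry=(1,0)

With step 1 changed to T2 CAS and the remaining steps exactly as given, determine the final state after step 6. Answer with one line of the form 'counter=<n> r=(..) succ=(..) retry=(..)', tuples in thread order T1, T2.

counter=10 r=(0,9) succ=(0,2) retry=(1,1)

(re-executing from step 1 with the substitution; state before step 1: counter=8 r=(0,0) succ=(0,0) retry=(0,0))
step 1 (T2 CAS): counter=8 r=(0,0) succ=(0,0) retry=(0,1)
step 2 (T2 LOAD): counter=8 r=(0,8) succ=(0,0) retry=(0,1)
step 3 (T2 CAS): counter=9 r=(0,8) succ=(0,1) retry=(0,1)
step 4 (T1 CAS): counter=9 r=(0,8) succ=(0,1) retry=(1,1)
step 5 (T2 LOAD): counter=9 r=(0,9) succ=(0,1) retry=(1,1)
step 6 (T2 CAS): counter=10 r=(0,9) succ=(0,2) retry=(1,1)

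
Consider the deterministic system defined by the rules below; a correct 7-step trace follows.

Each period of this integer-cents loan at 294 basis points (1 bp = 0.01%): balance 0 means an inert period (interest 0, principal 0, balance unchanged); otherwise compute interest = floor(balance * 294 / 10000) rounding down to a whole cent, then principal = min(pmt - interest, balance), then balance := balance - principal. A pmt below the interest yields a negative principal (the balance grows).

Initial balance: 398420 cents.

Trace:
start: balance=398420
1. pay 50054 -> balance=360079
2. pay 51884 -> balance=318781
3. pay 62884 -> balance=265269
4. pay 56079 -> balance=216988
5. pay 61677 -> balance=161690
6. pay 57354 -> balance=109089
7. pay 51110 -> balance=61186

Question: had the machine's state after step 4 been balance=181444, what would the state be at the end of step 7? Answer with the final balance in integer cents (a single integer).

state after step 4 := balance=181444
5. pay 61677 -> balance=125101
6. pay 57354 -> balance=71424
7. pay 51110 -> balance=22413

22413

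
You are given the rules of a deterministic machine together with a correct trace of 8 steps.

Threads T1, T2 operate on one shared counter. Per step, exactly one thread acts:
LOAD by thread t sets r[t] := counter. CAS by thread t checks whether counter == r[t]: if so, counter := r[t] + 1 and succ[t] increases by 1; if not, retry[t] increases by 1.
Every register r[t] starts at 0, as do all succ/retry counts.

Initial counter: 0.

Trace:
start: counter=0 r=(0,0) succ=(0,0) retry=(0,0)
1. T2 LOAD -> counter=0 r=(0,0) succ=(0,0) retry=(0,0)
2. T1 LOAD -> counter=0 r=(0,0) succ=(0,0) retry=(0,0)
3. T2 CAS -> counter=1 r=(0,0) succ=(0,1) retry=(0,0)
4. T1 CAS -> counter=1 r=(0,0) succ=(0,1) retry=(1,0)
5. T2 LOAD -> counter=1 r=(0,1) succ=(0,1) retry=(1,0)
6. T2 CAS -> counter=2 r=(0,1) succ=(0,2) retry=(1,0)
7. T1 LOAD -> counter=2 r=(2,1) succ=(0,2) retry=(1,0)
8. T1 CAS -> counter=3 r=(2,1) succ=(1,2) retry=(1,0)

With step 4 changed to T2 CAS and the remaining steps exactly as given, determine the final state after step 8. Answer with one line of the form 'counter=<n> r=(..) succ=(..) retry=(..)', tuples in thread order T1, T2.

(re-executing from step 4 with the substitution; state before step 4: counter=1 r=(0,0) succ=(0,1) retry=(0,0))
4. T2 CAS -> counter=1 r=(0,0) succ=(0,1) retry=(0,1)
5. T2 LOAD -> counter=1 r=(0,1) succ=(0,1) retry=(0,1)
6. T2 CAS -> counter=2 r=(0,1) succ=(0,2) retry=(0,1)
7. T1 LOAD -> counter=2 r=(2,1) succ=(0,2) retry=(0,1)
8. T1 CAS -> counter=3 r=(2,1) succ=(1,2) retry=(0,1)

counter=3 r=(2,1) succ=(1,2) retry=(0,1)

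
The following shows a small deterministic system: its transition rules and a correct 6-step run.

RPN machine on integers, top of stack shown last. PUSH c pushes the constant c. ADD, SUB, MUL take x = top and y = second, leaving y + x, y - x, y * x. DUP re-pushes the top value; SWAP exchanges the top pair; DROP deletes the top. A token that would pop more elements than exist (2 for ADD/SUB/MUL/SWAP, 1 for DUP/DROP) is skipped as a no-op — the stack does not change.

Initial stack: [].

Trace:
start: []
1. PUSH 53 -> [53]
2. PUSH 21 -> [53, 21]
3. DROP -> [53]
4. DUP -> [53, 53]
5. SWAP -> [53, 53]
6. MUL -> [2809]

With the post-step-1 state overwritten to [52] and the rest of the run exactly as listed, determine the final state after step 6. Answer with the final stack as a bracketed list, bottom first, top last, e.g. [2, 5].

state after step 1 := [52]
2. PUSH 21 -> [52, 21]
3. DROP -> [52]
4. DUP -> [52, 52]
5. SWAP -> [52, 52]
6. MUL -> [2704]

[2704]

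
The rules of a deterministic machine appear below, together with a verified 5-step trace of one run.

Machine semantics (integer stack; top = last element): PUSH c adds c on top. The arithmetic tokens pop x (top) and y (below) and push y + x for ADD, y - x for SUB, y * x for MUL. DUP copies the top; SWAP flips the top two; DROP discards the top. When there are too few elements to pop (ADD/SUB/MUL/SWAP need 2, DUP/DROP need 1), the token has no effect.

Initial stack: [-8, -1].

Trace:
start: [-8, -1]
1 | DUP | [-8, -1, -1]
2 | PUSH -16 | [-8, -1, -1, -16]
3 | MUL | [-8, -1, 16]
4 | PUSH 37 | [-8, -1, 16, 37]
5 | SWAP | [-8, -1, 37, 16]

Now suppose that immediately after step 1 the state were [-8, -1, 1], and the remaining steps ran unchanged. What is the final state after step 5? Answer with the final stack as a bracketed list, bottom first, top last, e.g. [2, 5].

state after step 1 := [-8, -1, 1]
2 | PUSH -16 | [-8, -1, 1, -16]
3 | MUL | [-8, -1, -16]
4 | PUSH 37 | [-8, -1, -16, 37]
5 | SWAP | [-8, -1, 37, -16]

[-8, -1, 37, -16]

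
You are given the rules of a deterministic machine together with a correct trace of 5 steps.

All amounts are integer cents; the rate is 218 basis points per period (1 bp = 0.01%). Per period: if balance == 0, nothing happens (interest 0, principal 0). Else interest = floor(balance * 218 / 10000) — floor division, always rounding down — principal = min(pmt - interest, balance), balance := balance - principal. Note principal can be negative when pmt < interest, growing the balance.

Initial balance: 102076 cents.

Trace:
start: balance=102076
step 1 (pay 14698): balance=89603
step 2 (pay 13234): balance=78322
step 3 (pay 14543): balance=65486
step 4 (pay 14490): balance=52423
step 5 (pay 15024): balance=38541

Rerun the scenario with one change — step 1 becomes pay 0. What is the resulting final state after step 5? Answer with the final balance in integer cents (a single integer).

54563

(re-executing from step 1 with the substitution; state before step 1: balance=102076)
step 1 (pay 0): balance=104301
step 2 (pay 13234): balance=93340
step 3 (pay 14543): balance=80831
step 4 (pay 14490): balance=68103
step 5 (pay 15024): balance=54563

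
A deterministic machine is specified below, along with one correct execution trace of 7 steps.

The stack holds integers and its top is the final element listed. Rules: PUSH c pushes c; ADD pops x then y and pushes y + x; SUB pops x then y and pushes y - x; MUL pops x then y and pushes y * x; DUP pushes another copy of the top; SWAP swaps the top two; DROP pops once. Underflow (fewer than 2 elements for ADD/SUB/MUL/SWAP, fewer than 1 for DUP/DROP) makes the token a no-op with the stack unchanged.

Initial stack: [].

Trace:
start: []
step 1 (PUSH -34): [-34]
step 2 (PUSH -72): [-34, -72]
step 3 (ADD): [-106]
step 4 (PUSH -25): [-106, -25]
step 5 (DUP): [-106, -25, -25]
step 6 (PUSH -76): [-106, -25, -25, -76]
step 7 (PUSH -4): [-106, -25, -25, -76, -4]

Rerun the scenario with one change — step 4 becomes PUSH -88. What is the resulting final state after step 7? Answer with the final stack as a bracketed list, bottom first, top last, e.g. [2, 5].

(re-executing from step 4 with the substitution; state before step 4: [-106])
step 4 (PUSH -88): [-106, -88]
step 5 (DUP): [-106, -88, -88]
step 6 (PUSH -76): [-106, -88, -88, -76]
step 7 (PUSH -4): [-106, -88, -88, -76, -4]

[-106, -88, -88, -76, -4]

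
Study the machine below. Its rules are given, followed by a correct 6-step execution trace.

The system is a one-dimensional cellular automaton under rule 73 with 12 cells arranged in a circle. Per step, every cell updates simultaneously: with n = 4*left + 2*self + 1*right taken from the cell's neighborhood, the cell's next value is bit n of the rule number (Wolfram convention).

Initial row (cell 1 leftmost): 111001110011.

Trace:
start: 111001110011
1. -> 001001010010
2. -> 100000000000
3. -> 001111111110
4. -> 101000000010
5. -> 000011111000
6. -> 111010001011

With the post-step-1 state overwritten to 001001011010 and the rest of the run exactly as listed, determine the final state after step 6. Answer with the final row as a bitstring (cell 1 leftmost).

state after step 1 := 001001011010
2. -> 100000011000
3. -> 001111011010
4. -> 101001011000
5. -> 000000011010
6. -> 111111011000

111111011000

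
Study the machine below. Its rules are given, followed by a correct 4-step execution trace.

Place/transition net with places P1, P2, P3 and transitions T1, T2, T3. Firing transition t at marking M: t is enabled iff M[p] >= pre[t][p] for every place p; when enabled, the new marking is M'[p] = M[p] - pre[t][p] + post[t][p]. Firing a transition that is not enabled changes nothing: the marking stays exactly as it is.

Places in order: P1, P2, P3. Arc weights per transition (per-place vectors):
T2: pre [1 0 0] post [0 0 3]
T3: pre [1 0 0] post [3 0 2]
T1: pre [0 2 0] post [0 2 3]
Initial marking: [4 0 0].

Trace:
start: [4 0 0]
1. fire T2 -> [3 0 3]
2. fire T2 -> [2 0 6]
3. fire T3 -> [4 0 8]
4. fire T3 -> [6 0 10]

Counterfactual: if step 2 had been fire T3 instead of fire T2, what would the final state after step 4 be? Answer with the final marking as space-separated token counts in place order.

9 0 9

(re-executing from step 2 with the substitution; state before step 2: [3 0 3])
2. fire T3 -> [5 0 5]
3. fire T3 -> [7 0 7]
4. fire T3 -> [9 0 9]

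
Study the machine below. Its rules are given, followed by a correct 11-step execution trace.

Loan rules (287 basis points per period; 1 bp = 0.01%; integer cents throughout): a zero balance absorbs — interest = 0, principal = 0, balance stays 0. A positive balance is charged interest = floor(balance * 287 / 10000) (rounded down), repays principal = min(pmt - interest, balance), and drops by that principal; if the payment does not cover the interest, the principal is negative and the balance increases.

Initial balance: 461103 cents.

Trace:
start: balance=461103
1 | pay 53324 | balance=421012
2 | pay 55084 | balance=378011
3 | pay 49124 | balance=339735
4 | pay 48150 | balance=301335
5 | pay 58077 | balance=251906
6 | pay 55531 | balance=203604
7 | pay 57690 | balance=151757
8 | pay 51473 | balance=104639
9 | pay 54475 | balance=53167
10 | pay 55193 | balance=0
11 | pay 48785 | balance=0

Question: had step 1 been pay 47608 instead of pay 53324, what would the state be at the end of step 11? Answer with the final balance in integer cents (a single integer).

0

(re-executing from step 1 with the substitution; state before step 1: balance=461103)
1 | pay 47608 | balance=426728
2 | pay 55084 | balance=383891
3 | pay 49124 | balance=345784
4 | pay 48150 | balance=307558
5 | pay 58077 | balance=258307
6 | pay 55531 | balance=210189
7 | pay 57690 | balance=158531
8 | pay 51473 | balance=111607
9 | pay 54475 | balance=60335
10 | pay 55193 | balance=6873
11 | pay 48785 | balance=0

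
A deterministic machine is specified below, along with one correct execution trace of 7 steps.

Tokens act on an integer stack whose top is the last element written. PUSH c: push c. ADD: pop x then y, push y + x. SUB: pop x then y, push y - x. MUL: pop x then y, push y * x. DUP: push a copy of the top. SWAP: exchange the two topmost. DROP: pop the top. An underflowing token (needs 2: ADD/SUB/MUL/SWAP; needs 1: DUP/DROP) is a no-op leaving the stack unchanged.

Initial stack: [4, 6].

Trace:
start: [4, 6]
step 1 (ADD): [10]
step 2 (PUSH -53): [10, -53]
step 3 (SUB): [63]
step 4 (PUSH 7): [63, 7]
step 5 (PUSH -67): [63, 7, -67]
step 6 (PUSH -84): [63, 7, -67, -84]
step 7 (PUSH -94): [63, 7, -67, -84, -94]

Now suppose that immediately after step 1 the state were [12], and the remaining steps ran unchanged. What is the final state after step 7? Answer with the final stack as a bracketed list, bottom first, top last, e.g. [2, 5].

[65, 7, -67, -84, -94]

state after step 1 := [12]
step 2 (PUSH -53): [12, -53]
step 3 (SUB): [65]
step 4 (PUSH 7): [65, 7]
step 5 (PUSH -67): [65, 7, -67]
step 6 (PUSH -84): [65, 7, -67, -84]
step 7 (PUSH -94): [65, 7, -67, -84, -94]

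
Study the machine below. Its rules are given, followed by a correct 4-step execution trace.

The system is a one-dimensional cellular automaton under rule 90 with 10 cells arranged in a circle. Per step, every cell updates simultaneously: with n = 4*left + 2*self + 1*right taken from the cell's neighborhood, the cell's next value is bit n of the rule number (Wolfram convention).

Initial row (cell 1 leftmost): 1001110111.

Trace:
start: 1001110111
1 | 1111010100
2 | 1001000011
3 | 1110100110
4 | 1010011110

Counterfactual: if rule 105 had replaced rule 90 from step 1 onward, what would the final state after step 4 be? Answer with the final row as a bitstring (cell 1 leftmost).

(re-executing steps 1..4 under rule 105; state before step 1: 1001110111)
1 | 1001011100
2 | 0000110100
3 | 1110111001
4 | 0011101001

0011101001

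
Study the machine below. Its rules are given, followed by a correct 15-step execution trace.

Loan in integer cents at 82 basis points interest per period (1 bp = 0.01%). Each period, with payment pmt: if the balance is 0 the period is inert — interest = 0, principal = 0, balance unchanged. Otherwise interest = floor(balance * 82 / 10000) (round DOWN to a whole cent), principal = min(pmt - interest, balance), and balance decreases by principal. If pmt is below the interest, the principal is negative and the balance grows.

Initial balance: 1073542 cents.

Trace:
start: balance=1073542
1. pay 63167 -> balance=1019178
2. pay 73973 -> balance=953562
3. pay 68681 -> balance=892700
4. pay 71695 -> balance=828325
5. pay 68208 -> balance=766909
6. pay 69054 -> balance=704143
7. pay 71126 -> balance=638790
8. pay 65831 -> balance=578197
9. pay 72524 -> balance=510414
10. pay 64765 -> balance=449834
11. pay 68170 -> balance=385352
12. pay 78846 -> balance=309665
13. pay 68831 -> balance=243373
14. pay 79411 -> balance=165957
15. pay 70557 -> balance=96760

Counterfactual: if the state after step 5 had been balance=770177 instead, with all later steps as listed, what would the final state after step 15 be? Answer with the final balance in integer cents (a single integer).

state after step 5 := balance=770177
6. pay 69054 -> balance=707438
7. pay 71126 -> balance=642112
8. pay 65831 -> balance=581546
9. pay 72524 -> balance=513790
10. pay 64765 -> balance=453238
11. pay 68170 -> balance=388784
12. pay 78846 -> balance=313126
13. pay 68831 -> balance=246862
14. pay 79411 -> balance=169475
15. pay 70557 -> balance=100307

100307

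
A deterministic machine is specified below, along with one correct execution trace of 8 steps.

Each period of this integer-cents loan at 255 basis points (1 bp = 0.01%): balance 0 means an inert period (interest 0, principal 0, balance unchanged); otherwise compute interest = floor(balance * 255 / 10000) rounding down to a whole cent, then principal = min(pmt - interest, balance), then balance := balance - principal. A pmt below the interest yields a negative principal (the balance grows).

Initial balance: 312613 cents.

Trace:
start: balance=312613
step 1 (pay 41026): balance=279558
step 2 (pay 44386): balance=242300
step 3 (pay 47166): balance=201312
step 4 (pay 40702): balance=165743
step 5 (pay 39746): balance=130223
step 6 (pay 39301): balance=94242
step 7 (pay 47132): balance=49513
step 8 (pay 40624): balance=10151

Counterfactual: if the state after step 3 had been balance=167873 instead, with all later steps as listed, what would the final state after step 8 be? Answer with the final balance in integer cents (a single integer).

0

state after step 3 := balance=167873
step 4 (pay 40702): balance=131451
step 5 (pay 39746): balance=95057
step 6 (pay 39301): balance=58179
step 7 (pay 47132): balance=12530
step 8 (pay 40624): balance=0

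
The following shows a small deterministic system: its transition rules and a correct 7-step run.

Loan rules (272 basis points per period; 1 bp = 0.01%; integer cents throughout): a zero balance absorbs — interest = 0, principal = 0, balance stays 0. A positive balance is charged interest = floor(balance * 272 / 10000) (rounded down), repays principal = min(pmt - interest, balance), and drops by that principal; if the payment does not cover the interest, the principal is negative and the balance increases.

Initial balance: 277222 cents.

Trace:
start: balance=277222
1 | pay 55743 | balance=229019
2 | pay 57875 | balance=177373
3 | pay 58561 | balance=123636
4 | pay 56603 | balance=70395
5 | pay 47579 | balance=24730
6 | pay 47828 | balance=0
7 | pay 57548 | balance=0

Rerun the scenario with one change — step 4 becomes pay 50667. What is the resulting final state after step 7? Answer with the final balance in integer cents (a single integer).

0

(re-executing from step 4 with the substitution; state before step 4: balance=123636)
4 | pay 50667 | balance=76331
5 | pay 47579 | balance=30828
6 | pay 47828 | balance=0
7 | pay 57548 | balance=0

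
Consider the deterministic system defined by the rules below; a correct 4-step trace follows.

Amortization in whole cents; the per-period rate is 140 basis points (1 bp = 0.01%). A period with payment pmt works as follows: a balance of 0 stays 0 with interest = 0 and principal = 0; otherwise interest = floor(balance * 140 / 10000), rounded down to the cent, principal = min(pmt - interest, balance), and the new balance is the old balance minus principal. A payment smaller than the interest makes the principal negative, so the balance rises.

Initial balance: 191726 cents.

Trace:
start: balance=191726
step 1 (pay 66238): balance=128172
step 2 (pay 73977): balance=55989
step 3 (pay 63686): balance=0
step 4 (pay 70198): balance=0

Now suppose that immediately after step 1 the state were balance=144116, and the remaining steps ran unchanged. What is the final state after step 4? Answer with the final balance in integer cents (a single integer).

state after step 1 := balance=144116
step 2 (pay 73977): balance=72156
step 3 (pay 63686): balance=9480
step 4 (pay 70198): balance=0

0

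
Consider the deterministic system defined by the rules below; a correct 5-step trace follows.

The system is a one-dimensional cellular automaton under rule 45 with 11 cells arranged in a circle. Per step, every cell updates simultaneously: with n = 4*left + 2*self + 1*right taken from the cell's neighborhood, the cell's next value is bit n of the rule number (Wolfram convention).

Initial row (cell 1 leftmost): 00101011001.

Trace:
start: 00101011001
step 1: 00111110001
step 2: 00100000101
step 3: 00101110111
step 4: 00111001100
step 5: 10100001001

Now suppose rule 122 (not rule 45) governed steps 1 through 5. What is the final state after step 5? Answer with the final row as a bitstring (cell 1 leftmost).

11110110001

(re-executing steps 1..5 under rule 122; state before step 1: 00101011001)
step 1: 11010111110
step 2: 11101100011
step 3: 00111110110
step 4: 01100011111
step 5: 11110110001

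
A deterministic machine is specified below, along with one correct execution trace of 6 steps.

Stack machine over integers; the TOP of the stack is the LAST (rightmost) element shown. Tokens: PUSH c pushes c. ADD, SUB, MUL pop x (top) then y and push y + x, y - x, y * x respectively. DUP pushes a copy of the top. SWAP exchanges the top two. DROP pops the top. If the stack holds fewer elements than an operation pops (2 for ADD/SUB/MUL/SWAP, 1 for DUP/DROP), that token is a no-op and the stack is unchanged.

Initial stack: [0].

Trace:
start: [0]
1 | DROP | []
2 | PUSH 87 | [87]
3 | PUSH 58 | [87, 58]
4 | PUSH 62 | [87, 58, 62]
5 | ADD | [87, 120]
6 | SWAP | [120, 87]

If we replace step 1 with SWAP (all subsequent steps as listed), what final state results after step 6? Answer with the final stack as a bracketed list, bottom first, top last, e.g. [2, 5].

[0, 120, 87]

(re-executing from step 1 with the substitution; state before step 1: [0])
1 | SWAP | [0]
2 | PUSH 87 | [0, 87]
3 | PUSH 58 | [0, 87, 58]
4 | PUSH 62 | [0, 87, 58, 62]
5 | ADD | [0, 87, 120]
6 | SWAP | [0, 120, 87]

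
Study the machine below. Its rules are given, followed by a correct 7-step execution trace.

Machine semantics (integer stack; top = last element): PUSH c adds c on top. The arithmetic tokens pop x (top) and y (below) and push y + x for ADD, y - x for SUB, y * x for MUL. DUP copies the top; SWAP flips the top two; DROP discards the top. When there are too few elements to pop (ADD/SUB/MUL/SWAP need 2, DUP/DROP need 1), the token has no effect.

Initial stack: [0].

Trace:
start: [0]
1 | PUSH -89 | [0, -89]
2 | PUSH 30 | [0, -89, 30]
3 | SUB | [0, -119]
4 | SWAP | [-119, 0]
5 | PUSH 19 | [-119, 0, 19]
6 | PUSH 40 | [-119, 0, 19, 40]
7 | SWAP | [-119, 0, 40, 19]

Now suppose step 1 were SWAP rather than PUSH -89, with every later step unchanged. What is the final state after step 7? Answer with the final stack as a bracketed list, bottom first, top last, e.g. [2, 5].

(re-executing from step 1 with the substitution; state before step 1: [0])
1 | SWAP | [0]
2 | PUSH 30 | [0, 30]
3 | SUB | [-30]
4 | SWAP | [-30]
5 | PUSH 19 | [-30, 19]
6 | PUSH 40 | [-30, 19, 40]
7 | SWAP | [-30, 40, 19]

[-30, 40, 19]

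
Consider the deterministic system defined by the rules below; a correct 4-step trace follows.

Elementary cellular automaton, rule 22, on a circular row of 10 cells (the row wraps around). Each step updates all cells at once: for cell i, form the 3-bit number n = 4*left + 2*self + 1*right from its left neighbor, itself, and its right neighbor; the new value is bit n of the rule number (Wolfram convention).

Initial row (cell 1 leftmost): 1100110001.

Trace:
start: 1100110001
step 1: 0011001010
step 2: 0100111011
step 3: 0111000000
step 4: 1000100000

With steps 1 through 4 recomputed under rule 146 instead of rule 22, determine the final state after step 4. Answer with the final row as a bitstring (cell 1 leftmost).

(re-executing steps 1..4 under rule 146; state before step 1: 1100110001)
step 1: 1011001010
step 2: 0000110000
step 3: 0001001000
step 4: 0010110100

0010110100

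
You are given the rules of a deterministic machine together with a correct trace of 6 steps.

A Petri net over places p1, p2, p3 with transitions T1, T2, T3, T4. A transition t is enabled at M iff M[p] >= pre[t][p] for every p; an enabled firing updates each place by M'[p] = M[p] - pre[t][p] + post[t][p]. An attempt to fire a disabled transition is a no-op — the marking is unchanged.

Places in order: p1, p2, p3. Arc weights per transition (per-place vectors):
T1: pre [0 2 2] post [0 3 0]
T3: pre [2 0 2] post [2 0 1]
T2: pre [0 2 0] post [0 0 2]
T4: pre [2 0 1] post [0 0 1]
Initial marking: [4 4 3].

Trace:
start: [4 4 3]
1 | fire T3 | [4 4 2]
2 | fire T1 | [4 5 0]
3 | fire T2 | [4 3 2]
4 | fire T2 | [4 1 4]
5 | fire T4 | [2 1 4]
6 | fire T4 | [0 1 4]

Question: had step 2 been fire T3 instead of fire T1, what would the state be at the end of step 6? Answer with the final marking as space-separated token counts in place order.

(re-executing from step 2 with the substitution; state before step 2: [4 4 2])
2 | fire T3 | [4 4 1]
3 | fire T2 | [4 2 3]
4 | fire T2 | [4 0 5]
5 | fire T4 | [2 0 5]
6 | fire T4 | [0 0 5]

0 0 5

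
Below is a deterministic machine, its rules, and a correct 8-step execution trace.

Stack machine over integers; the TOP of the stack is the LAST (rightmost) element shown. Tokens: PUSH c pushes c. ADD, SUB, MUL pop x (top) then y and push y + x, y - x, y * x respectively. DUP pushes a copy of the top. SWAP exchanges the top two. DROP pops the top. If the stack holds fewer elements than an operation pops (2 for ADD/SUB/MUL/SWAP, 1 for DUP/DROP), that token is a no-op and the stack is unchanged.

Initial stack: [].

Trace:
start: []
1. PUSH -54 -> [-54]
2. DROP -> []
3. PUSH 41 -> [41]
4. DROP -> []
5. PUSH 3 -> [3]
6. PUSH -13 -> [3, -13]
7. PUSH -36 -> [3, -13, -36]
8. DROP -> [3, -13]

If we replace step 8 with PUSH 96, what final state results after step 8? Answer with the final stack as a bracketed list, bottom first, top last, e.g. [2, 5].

(re-executing from step 8 with the substitution; state before step 8: [3, -13, -36])
8. PUSH 96 -> [3, -13, -36, 96]

[3, -13, -36, 96]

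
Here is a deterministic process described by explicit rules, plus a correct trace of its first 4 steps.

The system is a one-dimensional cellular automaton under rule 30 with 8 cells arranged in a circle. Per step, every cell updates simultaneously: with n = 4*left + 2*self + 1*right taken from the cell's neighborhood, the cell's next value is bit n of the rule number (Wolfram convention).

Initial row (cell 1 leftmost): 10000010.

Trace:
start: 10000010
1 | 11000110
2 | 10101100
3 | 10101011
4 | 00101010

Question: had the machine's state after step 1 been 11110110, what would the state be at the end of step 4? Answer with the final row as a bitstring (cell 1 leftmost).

00111000

state after step 1 := 11110110
2 | 10000100
3 | 11001111
4 | 00111000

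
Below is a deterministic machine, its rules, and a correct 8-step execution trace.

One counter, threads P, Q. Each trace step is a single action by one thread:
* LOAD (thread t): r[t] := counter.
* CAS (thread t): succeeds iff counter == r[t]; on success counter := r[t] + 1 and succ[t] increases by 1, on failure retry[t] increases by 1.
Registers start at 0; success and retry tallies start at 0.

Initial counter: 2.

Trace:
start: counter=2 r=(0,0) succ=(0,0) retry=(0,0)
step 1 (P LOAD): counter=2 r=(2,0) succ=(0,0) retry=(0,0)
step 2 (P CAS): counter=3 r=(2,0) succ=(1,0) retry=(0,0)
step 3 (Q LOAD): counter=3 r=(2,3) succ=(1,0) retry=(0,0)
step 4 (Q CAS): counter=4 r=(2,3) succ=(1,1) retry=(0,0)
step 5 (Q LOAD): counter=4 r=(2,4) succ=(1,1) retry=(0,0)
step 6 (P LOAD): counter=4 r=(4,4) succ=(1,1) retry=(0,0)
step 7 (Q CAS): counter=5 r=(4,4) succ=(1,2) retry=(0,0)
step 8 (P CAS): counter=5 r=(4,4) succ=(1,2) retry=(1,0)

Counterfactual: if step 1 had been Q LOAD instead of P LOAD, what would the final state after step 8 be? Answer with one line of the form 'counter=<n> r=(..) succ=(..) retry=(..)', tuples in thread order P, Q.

(re-executing from step 1 with the substitution; state before step 1: counter=2 r=(0,0) succ=(0,0) retry=(0,0))
step 1 (Q LOAD): counter=2 r=(0,2) succ=(0,0) retry=(0,0)
step 2 (P CAS): counter=2 r=(0,2) succ=(0,0) retry=(1,0)
step 3 (Q LOAD): counter=2 r=(0,2) succ=(0,0) retry=(1,0)
step 4 (Q CAS): counter=3 r=(0,2) succ=(0,1) retry=(1,0)
step 5 (Q LOAD): counter=3 r=(0,3) succ=(0,1) retry=(1,0)
step 6 (P LOAD): counter=3 r=(3,3) succ=(0,1) retry=(1,0)
step 7 (Q CAS): counter=4 r=(3,3) succ=(0,2) retry=(1,0)
step 8 (P CAS): counter=4 r=(3,3) succ=(0,2) retry=(2,0)

counter=4 r=(3,3) succ=(0,2) retry=(2,0)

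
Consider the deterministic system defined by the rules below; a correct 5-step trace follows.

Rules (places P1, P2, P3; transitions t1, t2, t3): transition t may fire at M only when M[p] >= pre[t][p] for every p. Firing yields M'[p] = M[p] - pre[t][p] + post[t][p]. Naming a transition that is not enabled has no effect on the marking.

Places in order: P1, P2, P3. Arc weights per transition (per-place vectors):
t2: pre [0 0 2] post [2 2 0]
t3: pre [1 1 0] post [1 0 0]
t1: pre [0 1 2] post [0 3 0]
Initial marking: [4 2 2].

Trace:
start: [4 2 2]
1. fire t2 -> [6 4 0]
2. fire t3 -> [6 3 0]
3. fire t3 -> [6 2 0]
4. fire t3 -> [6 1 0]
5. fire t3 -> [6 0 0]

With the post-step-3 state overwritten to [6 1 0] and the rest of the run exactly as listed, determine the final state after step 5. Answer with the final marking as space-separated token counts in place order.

state after step 3 := [6 1 0]
4. fire t3 -> [6 0 0]
5. fire t3 -> [6 0 0]

6 0 0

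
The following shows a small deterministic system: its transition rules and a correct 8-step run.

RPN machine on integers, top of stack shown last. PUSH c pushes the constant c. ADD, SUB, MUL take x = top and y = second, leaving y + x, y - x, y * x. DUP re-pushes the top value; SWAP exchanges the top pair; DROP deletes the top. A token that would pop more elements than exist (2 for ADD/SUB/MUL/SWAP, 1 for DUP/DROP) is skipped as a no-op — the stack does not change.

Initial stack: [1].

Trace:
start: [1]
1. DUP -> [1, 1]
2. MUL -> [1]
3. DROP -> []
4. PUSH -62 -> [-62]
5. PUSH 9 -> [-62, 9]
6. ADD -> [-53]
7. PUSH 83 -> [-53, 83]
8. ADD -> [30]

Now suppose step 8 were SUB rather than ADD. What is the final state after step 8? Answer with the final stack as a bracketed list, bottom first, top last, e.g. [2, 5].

[-136]

(re-executing from step 8 with the substitution; state before step 8: [-53, 83])
8. SUB -> [-136]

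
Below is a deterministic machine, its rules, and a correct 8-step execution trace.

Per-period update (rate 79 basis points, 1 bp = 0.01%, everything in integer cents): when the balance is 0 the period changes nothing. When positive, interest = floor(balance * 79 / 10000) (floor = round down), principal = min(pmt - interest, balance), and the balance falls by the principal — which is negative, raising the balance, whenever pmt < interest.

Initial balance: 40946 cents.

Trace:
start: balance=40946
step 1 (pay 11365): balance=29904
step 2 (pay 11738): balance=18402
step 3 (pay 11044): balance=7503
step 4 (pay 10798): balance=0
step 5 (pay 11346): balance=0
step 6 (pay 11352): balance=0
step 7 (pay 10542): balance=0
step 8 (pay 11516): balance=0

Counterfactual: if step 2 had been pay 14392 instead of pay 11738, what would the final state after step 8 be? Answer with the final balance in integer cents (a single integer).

0

(re-executing from step 2 with the substitution; state before step 2: balance=29904)
step 2 (pay 14392): balance=15748
step 3 (pay 11044): balance=4828
step 4 (pay 10798): balance=0
step 5 (pay 11346): balance=0
step 6 (pay 11352): balance=0
step 7 (pay 10542): balance=0
step 8 (pay 11516): balance=0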